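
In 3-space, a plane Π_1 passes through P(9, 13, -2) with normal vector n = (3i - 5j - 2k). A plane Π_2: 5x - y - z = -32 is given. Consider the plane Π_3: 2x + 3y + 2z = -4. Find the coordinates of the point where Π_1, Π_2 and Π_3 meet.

(-6, 4, -2)

Π_1: n·r = n·P gives 3x - 5y - 2z = -34.
Solving the 3×3 linear system 3x - 5y - 2z = -34, 5x - y - z = -32, 2x + 3y + 2z = -4 (e.g. by elimination or Cramer's rule, determinant = 29) gives (-6, 4, -2).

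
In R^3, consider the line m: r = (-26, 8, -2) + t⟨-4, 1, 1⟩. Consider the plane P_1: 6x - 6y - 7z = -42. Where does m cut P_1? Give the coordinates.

(-10, 4, -6)

Substitute r = (-26, 8, -2) + t(-4, 1, 1) into the plane: -190 + (-37)t = -42, so t = -4.
Intersection: (-26, 8, -2) + (-4)·(-4, 1, 1) = (-10, 4, -6).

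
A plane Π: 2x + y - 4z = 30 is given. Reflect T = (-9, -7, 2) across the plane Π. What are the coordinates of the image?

λ = (n·T − d)/|n|² = (-33 − 30)/21 = -3.
Reflection = T − 2λn = (-9, -7, 2) − (-6)·(2, 1, -4) = (3, -1, -22).

(3, -1, -22)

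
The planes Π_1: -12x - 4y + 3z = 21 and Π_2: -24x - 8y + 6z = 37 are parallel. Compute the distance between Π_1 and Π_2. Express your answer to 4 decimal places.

Rescale Π_2 by 1/2: -12x - 4y + 3z = 37/2. Then distance = |21 − (37/2)| / √169 ≈ 0.1923.

0.1923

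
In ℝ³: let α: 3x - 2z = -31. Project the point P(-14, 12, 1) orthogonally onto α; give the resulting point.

Foot = P − λn with λ = (n·P − d)/|n|² = (-44 − (-31))/13 = -1.
Foot = (-14, 12, 1) − (-1)·(3, 0, -2) = (-11, 12, -1).

(-11, 12, -1)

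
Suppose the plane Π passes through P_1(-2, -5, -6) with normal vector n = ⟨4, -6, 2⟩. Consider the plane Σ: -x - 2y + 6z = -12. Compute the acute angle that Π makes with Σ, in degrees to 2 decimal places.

65.33

Π: n·r = n·P_1 gives 4x - 6y + 2z = 10.
cos θ = |n₁·n₂| / (|n₁||n₂|) = |20| / (√56 · √41).
θ = arccos(0.41739) ≈ 65.33°.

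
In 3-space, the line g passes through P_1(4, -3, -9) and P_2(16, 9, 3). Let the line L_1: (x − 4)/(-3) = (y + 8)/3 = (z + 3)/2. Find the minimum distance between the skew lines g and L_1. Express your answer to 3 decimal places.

A direction vector for g is P_2 − P_1 = (12, 12, 12).
L_1 has direction (-3, 3, 2) through (4, -8, -3).
Common perpendicular direction n = (12, 12, 12) × (-3, 3, 2) = (-12, -60, 72).
With w = (4, -8, -3) − (4, -3, -9) = (0, -5, 6), w · n = 732.
Distance = |w · n| / |n| = |732| / √8928 ≈ 7.747.

7.747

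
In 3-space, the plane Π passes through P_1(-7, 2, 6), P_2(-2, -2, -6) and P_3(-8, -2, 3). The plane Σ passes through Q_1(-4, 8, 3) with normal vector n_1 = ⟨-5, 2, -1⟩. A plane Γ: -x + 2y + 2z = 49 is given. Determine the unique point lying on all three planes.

P_1P_2 = (5, -4, -12), P_1P_3 = (-1, -4, -3); a normal to Π is P_1P_2 × P_1P_3 = (-36, 27, -24).
Using P_1: Π has equation -36x + 27y - 24z = 162.
Σ: n_1·r = n_1·Q_1 gives -5x + 2y - z = 33.
Solving the 3×3 linear system -36x + 27y - 24z = 162, -5x + 2y - z = 33, -x + 2y + 2z = 49 (e.g. by elimination or Cramer's rule, determinant = 273) gives (-5, 10, 12).

(-5, 10, 12)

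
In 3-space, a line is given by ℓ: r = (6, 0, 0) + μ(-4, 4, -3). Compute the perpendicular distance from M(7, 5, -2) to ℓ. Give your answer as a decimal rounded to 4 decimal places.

4.2656

Taking (6, 0, 0) on ℓ with direction v = (-4, 4, -3): w = M − (6, 0, 0) = (1, 5, -2), and w × v = (-7, 11, 24).
Distance = |w × v| / |v| = √746 / √41 ≈ 4.2656.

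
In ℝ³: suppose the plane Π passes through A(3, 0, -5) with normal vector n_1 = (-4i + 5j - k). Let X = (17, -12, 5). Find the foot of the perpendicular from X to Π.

Π: n_1·r = n_1·A gives -4x + 5y - z = -7.
Foot = X − λn with λ = (n·X − d)/|n|² = (-133 − (-7))/42 = -3.
Foot = (17, -12, 5) − (-3)·(-4, 5, -1) = (5, 3, 2).

(5, 3, 2)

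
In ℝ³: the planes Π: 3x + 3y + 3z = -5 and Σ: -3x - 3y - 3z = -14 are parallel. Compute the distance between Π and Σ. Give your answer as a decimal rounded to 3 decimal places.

3.657

Rescale Σ by 1/(-1): 3x + 3y + 3z = 14. Then distance = |-5 − 14| / √27 ≈ 3.657.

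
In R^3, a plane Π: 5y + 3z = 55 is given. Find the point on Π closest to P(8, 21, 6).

(8, 11, 0)

Foot = P − λn with λ = (n·P − d)/|n|² = (123 − 55)/34 = 2.
Foot = (8, 21, 6) − 2·(0, 5, 3) = (8, 11, 0).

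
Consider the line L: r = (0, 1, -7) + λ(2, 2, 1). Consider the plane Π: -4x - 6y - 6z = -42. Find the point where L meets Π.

(6, 7, -4)

Substitute r = (0, 1, -7) + t(2, 2, 1) into the plane: 36 + (-26)t = -42, so t = 3.
Intersection: (0, 1, -7) + 3·(2, 2, 1) = (6, 7, -4).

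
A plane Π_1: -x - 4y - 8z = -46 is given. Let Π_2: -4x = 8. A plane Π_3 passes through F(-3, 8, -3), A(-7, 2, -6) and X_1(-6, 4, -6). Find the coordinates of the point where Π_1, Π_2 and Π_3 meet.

FA = (-4, -6, -3), FX_1 = (-3, -4, -3); a normal to Π_3 is FA × FX_1 = (6, -3, -2).
Using F: Π_3 has equation 6x - 3y - 2z = -36.
Solving the 3×3 linear system -x - 4y - 8z = -46, -4x = 8, 6x - 3y - 2z = -36 (e.g. by elimination or Cramer's rule, determinant = -64) gives (-2, 6, 3).

(-2, 6, 3)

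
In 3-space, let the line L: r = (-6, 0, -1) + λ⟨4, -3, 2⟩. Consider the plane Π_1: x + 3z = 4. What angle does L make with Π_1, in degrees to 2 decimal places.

35.96

sin θ = |n·v| / (|n||v|) = |10| / (√10 · √29) = 0.58722.
θ ≈ 35.96°.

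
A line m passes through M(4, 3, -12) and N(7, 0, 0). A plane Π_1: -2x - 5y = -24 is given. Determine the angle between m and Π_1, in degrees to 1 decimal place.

7.5

A direction vector for m is N − M = (3, -3, 12).
sin θ = |n·v| / (|n||v|) = |9| / (√29 · √162) = 0.13131.
θ ≈ 7.5°.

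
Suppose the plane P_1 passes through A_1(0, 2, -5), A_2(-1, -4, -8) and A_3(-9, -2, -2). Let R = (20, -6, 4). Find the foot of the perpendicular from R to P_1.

(11, 3, -11)

A_1A_2 = (-1, -6, -3), A_1A_3 = (-9, -4, 3); a normal to P_1 is A_1A_2 × A_1A_3 = (-30, 30, -50).
Using A_1: P_1 has equation -30x + 30y - 50z = 310.
Foot = R − λn with λ = (n·R − d)/|n|² = (-980 − 310)/4300 = -3/10.
Foot = (20, -6, 4) − (-3/10)·(-30, 30, -50) = (11, 3, -11).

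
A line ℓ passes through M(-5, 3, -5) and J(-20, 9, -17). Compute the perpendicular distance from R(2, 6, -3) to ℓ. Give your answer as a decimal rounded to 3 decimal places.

5.619

A direction vector for ℓ is J − M = (-15, 6, -12).
Taking (-5, 3, -5) on ℓ with direction v = (-15, 6, -12): w = R − (-5, 3, -5) = (7, 3, 2), and w × v = (-48, 54, 87).
Distance = |w × v| / |v| = √12789 / √405 ≈ 5.619.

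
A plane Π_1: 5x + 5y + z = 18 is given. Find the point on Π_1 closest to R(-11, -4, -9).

(-1, 6, -7)

Foot = R − λn with λ = (n·R − d)/|n|² = (-84 − 18)/51 = -2.
Foot = (-11, -4, -9) − (-2)·(5, 5, 1) = (-1, 6, -7).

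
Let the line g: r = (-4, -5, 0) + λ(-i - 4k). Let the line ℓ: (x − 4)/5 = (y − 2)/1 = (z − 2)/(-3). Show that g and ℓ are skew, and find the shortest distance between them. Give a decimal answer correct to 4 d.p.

ℓ has direction (5, 1, -3) through (4, 2, 2).
Common perpendicular direction n = (-1, 0, -4) × (5, 1, -3) = (4, -23, -1).
With w = (4, 2, 2) − (-4, -5, 0) = (8, 7, 2), w · n = -131.
Since n ≠ 0 the lines are not parallel, and w · n = -131 ≠ 0 so they do not intersect; hence they are skew.
Distance = |w · n| / |n| = |-131| / √546 ≈ 5.6063.

5.6063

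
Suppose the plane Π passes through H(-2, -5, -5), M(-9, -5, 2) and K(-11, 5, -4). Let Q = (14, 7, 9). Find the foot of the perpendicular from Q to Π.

(-1, -5, -6)

HM = (-7, 0, 7), HK = (-9, 10, 1); a normal to Π is HM × HK = (-70, -56, -70).
Using H: Π has equation -70x - 56y - 70z = 770.
Foot = Q − λn with λ = (n·Q − d)/|n|² = (-2002 − 770)/12936 = -3/14.
Foot = (14, 7, 9) − (-3/14)·(-70, -56, -70) = (-1, -5, -6).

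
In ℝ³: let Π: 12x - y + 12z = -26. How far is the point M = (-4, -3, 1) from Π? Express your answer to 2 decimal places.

0.41

n·M − d = (12)·(-4) + (-1)·(-3) + (12)·(1) − (-26) = -7; |n| = √289.
Distance = |-7| / √289 = 7/√289 ≈ 0.41.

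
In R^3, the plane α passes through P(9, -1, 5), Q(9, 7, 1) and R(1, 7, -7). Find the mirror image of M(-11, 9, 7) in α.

PQ = (0, 8, -4), PR = (-8, 8, -12); a normal to α is PQ × PR = (-64, 32, 64).
Using P: α has equation -64x + 32y + 64z = -288.
λ = (n·M − d)/|n|² = (1440 − (-288))/9216 = 3/16.
Reflection = M − 2λn = (-11, 9, 7) − (3/8)·(-64, 32, 64) = (13, -3, -17).

(13, -3, -17)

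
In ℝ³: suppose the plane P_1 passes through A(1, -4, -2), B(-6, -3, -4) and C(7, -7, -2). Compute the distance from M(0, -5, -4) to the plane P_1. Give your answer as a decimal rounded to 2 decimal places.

AB = (-7, 1, -2), AC = (6, -3, 0); a normal to P_1 is AB × AC = (-6, -12, 15).
Using A: P_1 has equation -6x - 12y + 15z = 12.
n·M − d = (-6)·(0) + (-12)·(-5) + (15)·(-4) − 12 = -12; |n| = √405.
Distance = |-12| / √405 = 12/√405 ≈ 0.60.

0.60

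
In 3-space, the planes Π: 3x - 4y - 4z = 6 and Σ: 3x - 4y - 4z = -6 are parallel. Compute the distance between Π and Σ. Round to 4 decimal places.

1.8741

Same normal n = (3, -4, -4) with |n| = √41; distance = |6 − (-6)| / |n| = 12/√41 ≈ 1.8741.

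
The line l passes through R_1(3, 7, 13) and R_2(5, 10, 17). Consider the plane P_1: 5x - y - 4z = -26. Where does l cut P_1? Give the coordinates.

(-1, 1, 5)

A direction vector for l is R_2 − R_1 = (2, 3, 4).
Substitute r = (3, 7, 13) + t(2, 3, 4) into the plane: -44 + (-9)t = -26, so t = -2.
Intersection: (3, 7, 13) + (-2)·(2, 3, 4) = (-1, 1, 5).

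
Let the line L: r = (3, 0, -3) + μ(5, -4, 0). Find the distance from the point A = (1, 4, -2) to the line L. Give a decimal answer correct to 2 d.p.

2.12

Taking (3, 0, -3) on L with direction v = (5, -4, 0): w = A − (3, 0, -3) = (-2, 4, 1), and w × v = (4, 5, -12).
Distance = |w × v| / |v| = √185 / √41 ≈ 2.12.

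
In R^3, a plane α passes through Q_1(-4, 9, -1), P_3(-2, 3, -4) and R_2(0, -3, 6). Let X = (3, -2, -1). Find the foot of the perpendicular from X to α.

(0, -3, -1)

Q_1P_3 = (2, -6, -3), Q_1R_2 = (4, -12, 7); a normal to α is Q_1P_3 × Q_1R_2 = (-78, -26, 0).
Using Q_1: α has equation -78x - 26y = 78.
Foot = X − λn with λ = (n·X − d)/|n|² = (-182 − 78)/6760 = -1/26.
Foot = (3, -2, -1) − (-1/26)·(-78, -26, 0) = (0, -3, -1).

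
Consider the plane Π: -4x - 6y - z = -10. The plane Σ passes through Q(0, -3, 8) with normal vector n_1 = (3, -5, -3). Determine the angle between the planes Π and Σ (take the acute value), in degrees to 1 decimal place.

Σ: n_1·r = n_1·Q gives 3x - 5y - 3z = -9.
cos θ = |n₁·n₂| / (|n₁||n₂|) = |21| / (√53 · √43).
θ = arccos(0.43989) ≈ 63.9°.

63.9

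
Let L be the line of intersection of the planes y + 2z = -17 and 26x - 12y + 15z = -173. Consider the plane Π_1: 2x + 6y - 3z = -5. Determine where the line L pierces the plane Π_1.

(-4, -3, -7)

Direction of L: (0, 1, 2) × (26, -12, 15) = (39, 52, -26).
A point on L: solving the two plane equations with x = -10 gives (-10, -11, -3).
Substitute r = (-10, -11, -3) + t(39, 52, -26) into the plane: -77 + 468t = -5, so t = 2/13.
Intersection: (-10, -11, -3) + (2/13)·(39, 52, -26) = (-4, -3, -7).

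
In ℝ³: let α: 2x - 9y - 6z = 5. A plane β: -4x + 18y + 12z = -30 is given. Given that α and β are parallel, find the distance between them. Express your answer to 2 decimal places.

0.91

Rescale β by 1/(-2): 2x - 9y - 6z = 15. Then distance = |5 − 15| / √121 ≈ 0.91.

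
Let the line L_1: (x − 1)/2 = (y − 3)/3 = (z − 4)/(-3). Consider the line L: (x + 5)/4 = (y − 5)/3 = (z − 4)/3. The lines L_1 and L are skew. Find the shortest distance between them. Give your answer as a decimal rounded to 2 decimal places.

L_1 has direction (2, 3, -3) through (1, 3, 4).
L has direction (4, 3, 3) through (-5, 5, 4).
Common perpendicular direction n = (2, 3, -3) × (4, 3, 3) = (18, -18, -6).
With w = (-5, 5, 4) − (1, 3, 4) = (-6, 2, 0), w · n = -144.
Distance = |w · n| / |n| = |-144| / √684 ≈ 5.51.

5.51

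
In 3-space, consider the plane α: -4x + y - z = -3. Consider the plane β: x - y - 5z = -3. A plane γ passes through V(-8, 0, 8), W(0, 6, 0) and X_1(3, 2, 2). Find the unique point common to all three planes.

(2, 5, 0)

VW = (8, 6, -8), VX_1 = (11, 2, -6); a normal to γ is VW × VX_1 = (-20, -40, -50).
Using V: γ has equation -20x - 40y - 50z = -240.
Solving the 3×3 linear system -4x + y - z = -3, x - y - 5z = -3, -20x - 40y - 50z = -240 (e.g. by elimination or Cramer's rule, determinant = 810) gives (2, 5, 0).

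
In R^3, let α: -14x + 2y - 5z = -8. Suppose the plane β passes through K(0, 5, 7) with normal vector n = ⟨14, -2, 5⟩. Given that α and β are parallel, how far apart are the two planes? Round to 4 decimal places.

1.1333

β: n·r = n·K gives 14x - 2y + 5z = 25.
Rescale β by 1/(-1): -14x + 2y - 5z = -25. Then distance = |-8 − (-25)| / √225 ≈ 1.1333.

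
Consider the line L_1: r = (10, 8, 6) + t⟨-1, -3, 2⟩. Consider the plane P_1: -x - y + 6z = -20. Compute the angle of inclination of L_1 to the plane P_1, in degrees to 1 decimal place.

sin θ = |n·v| / (|n||v|) = |16| / (√38 · √14) = 0.69369.
θ ≈ 43.9°.

43.9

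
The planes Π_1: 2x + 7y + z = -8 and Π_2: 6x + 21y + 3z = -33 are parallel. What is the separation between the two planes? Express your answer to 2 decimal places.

Rescale Π_2 by 1/3: 2x + 7y + z = -11. Then distance = |-8 − (-11)| / √54 ≈ 0.41.

0.41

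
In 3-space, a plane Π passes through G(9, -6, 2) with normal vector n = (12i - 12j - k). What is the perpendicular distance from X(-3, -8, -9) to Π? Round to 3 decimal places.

6.412

Π: n·r = n·G gives 12x - 12y - z = 178.
n·X − d = (12)·(-3) + (-12)·(-8) + (-1)·(-9) − 178 = -109; |n| = √289.
Distance = |-109| / √289 = 109/√289 ≈ 6.412.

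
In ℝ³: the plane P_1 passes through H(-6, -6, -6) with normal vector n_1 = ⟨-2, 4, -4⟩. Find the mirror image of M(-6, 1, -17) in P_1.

P_1: n_1·r = n_1·H gives -2x + 4y - 4z = 12.
λ = (n·M − d)/|n|² = (84 − 12)/36 = 2.
Reflection = M − 2λn = (-6, 1, -17) − 4·(-2, 4, -4) = (2, -15, -1).

(2, -15, -1)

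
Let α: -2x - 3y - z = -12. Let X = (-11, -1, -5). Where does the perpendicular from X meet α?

Foot = X − λn with λ = (n·X − d)/|n|² = (30 − (-12))/14 = 3.
Foot = (-11, -1, -5) − 3·(-2, -3, -1) = (-5, 8, -2).

(-5, 8, -2)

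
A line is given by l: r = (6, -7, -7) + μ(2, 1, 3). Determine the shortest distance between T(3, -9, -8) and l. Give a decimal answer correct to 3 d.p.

Taking (6, -7, -7) on l with direction v = (2, 1, 3): w = T − (6, -7, -7) = (-3, -2, -1), and w × v = (-5, 7, 1).
Distance = |w × v| / |v| = √75 / √14 ≈ 2.315.

2.315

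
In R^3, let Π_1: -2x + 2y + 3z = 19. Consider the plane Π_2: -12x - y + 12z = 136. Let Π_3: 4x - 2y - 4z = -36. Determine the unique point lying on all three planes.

(-6, -4, 5)

Solving the 3×3 linear system -2x + 2y + 3z = 19, -12x - y + 12z = 136, 4x - 2y - 4z = -36 (e.g. by elimination or Cramer's rule, determinant = 28) gives (-6, -4, 5).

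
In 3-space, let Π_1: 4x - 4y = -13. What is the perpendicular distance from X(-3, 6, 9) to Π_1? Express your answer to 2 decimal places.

n·X − d = (4)·(-3) + (-4)·(6) + (0)·(9) − (-13) = -23; |n| = √32.
Distance = |-23| / √32 = 23/√32 ≈ 4.07.

4.07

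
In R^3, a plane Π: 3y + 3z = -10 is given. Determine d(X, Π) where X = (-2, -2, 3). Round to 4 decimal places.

3.0641

n·X − d = (0)·(-2) + (3)·(-2) + (3)·(3) − (-10) = 13; |n| = √18.
Distance = |13| / √18 = 13/√18 ≈ 3.0641.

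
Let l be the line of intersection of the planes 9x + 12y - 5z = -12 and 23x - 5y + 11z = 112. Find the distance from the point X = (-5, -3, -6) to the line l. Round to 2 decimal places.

10.70

Direction of l: (9, 12, -5) × (23, -5, 11) = (107, -214, -321).
A point on l: solving the two plane equations with x = 1 gives (1, 2, 9).
Taking (1, 2, 9) on l with direction v = (107, -214, -321): w = X − (1, 2, 9) = (-6, -5, -15), and w × v = (-1605, -3531, 1819).
Distance = |w × v| / |v| = √18352747 / √160286 ≈ 10.70.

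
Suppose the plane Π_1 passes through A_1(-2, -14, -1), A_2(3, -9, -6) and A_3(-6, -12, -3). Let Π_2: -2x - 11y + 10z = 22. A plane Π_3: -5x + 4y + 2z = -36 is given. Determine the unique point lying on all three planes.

(-2, -8, -7)

A_1A_2 = (5, 5, -5), A_1A_3 = (-4, 2, -2); a normal to Π_1 is A_1A_2 × A_1A_3 = (0, 30, 30).
Using A_1: Π_1 has equation 30y + 30z = -450.
Solving the 3×3 linear system 30y + 30z = -450, -2x - 11y + 10z = 22, -5x + 4y + 2z = -36 (e.g. by elimination or Cramer's rule, determinant = -3270) gives (-2, -8, -7).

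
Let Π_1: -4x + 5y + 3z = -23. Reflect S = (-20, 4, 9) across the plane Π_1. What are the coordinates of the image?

λ = (n·S − d)/|n|² = (127 − (-23))/50 = 3.
Reflection = S − 2λn = (-20, 4, 9) − 6·(-4, 5, 3) = (4, -26, -9).

(4, -26, -9)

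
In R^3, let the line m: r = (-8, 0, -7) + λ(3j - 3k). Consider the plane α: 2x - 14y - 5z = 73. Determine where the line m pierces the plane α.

Substitute r = (-8, 0, -7) + t(0, 3, -3) into the plane: 19 + (-27)t = 73, so t = -2.
Intersection: (-8, 0, -7) + (-2)·(0, 3, -3) = (-8, -6, -1).

(-8, -6, -1)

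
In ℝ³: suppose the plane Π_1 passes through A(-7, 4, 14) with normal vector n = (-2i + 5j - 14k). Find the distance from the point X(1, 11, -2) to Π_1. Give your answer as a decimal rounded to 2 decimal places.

Π_1: n·r = n·A gives -2x + 5y - 14z = -162.
n·X − d = (-2)·(1) + (5)·(11) + (-14)·(-2) − (-162) = 243; |n| = √225.
Distance = |243| / √225 = 243/√225 ≈ 16.20.

16.20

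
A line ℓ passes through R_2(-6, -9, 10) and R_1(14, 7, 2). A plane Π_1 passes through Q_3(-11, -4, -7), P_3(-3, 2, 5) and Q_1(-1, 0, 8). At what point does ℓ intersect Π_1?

A direction vector for ℓ is R_1 − R_2 = (20, 16, -8).
Q_3P_3 = (8, 6, 12), Q_3Q_1 = (10, 4, 15); a normal to Π_1 is Q_3P_3 × Q_3Q_1 = (42, 0, -28).
Using Q_3: Π_1 has equation 42x - 28z = -266.
Substitute r = (-6, -9, 10) + t(20, 16, -8) into the plane: -532 + 1064t = -266, so t = 1/4.
Intersection: (-6, -9, 10) + (1/4)·(20, 16, -8) = (-1, -5, 8).

(-1, -5, 8)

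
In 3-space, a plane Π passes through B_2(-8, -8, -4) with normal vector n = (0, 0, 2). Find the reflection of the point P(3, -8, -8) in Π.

Π: n·r = n·B_2 gives 2z = -8.
λ = (n·P − d)/|n|² = (-16 − (-8))/4 = -2.
Reflection = P − 2λn = (3, -8, -8) − (-4)·(0, 0, 2) = (3, -8, 0).

(3, -8, 0)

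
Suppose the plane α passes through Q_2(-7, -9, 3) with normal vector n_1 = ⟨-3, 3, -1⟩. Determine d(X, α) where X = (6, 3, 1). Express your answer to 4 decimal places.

0.2294

α: n_1·r = n_1·Q_2 gives -3x + 3y - z = -9.
n·X − d = (-3)·(6) + (3)·(3) + (-1)·(1) − (-9) = -1; |n| = √19.
Distance = |-1| / √19 = 1/√19 ≈ 0.2294.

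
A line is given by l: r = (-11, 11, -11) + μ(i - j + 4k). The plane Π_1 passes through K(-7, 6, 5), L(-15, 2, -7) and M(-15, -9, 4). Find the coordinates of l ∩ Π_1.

(-8, 8, 1)

KL = (-8, -4, -12), KM = (-8, -15, -1); a normal to Π_1 is KL × KM = (-176, 88, 88).
Using K: Π_1 has equation -176x + 88y + 88z = 2200.
Substitute r = (-11, 11, -11) + t(1, -1, 4) into the plane: 1936 + 88t = 2200, so t = 3.
Intersection: (-11, 11, -11) + 3·(1, -1, 4) = (-8, 8, 1).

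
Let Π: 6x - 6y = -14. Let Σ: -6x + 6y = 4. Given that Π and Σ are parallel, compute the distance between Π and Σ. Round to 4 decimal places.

1.1785

Rescale Σ by 1/(-1): 6x - 6y = -4. Then distance = |-14 − (-4)| / √72 ≈ 1.1785.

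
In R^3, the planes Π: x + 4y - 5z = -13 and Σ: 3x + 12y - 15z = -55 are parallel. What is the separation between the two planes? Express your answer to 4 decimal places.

0.8230

Rescale Σ by 1/3: x + 4y - 5z = -55/3. Then distance = |-13 − (-55/3)| / √42 ≈ 0.8230.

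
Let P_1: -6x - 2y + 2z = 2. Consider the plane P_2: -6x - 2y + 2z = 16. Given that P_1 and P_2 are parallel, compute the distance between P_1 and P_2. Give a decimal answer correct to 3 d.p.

Same normal n = (-6, -2, 2) with |n| = √44; distance = |2 − 16| / |n| = 14/√44 ≈ 2.111.

2.111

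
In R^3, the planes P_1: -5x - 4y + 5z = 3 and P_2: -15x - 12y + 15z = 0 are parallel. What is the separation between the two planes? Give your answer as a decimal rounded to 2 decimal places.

0.37

Rescale P_2 by 1/3: -5x - 4y + 5z = 0. Then distance = |3 − 0| / √66 ≈ 0.37.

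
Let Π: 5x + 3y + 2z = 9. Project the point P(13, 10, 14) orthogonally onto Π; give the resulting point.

(-2, 1, 8)

Foot = P − λn with λ = (n·P − d)/|n|² = (123 − 9)/38 = 3.
Foot = (13, 10, 14) − 3·(5, 3, 2) = (-2, 1, 8).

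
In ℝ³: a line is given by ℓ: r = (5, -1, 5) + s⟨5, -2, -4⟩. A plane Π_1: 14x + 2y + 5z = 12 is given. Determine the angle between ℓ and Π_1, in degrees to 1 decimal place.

sin θ = |n·v| / (|n||v|) = |46| / (√225 · √45) = 0.45715.
θ ≈ 27.2°.

27.2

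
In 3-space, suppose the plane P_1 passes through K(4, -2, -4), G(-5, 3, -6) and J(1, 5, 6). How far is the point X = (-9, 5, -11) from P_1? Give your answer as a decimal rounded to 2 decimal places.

1.41

KG = (-9, 5, -2), KJ = (-3, 7, 10); a normal to P_1 is KG × KJ = (64, 96, -48).
Using K: P_1 has equation 64x + 96y - 48z = 256.
n·X − d = (64)·(-9) + (96)·(5) + (-48)·(-11) − 256 = 176; |n| = √15616.
Distance = |176| / √15616 = 176/√15616 ≈ 1.41.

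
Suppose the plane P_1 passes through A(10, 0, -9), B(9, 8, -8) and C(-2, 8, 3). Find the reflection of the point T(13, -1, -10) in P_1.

AB = (-1, 8, 1), AC = (-12, 8, 12); a normal to P_1 is AB × AC = (88, 0, 88).
Using A: P_1 has equation 88x + 88z = 88.
λ = (n·T − d)/|n|² = (264 − 88)/15488 = 1/88.
Reflection = T − 2λn = (13, -1, -10) − (1/44)·(88, 0, 88) = (11, -1, -12).

(11, -1, -12)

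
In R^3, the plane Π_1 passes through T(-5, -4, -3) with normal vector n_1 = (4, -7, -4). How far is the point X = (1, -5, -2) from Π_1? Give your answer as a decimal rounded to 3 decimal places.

3.000

Π_1: n_1·r = n_1·T gives 4x - 7y - 4z = 20.
n·X − d = (4)·(1) + (-7)·(-5) + (-4)·(-2) − 20 = 27; |n| = √81.
Distance = |27| / √81 = 27/√81 ≈ 3.000.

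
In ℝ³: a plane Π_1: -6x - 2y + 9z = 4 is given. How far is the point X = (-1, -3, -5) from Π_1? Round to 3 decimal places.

n·X − d = (-6)·(-1) + (-2)·(-3) + (9)·(-5) − 4 = -37; |n| = √121.
Distance = |-37| / √121 = 37/√121 ≈ 3.364.

3.364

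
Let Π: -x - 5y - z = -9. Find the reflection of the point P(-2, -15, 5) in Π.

λ = (n·P − d)/|n|² = (72 − (-9))/27 = 3.
Reflection = P − 2λn = (-2, -15, 5) − 6·(-1, -5, -1) = (4, 15, 11).

(4, 15, 11)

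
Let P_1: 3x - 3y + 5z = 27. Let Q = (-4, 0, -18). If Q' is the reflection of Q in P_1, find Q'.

(14, -18, 12)

λ = (n·Q − d)/|n|² = (-102 − 27)/43 = -3.
Reflection = Q − 2λn = (-4, 0, -18) − (-6)·(3, -3, 5) = (14, -18, 12).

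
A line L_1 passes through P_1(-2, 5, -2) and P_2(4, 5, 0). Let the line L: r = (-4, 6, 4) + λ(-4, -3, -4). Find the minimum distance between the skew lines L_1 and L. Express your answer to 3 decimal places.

A direction vector for L_1 is P_2 − P_1 = (6, 0, 2).
Common perpendicular direction n = (6, 0, 2) × (-4, -3, -4) = (6, 16, -18).
With w = (-4, 6, 4) − (-2, 5, -2) = (-2, 1, 6), w · n = -104.
Distance = |w · n| / |n| = |-104| / √616 ≈ 4.190.

4.190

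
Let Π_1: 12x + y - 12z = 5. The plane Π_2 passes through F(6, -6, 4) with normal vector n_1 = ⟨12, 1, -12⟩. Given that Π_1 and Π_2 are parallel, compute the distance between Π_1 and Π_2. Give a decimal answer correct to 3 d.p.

0.765

Π_2: n_1·r = n_1·F gives 12x + y - 12z = 18.
Same normal n = (12, 1, -12) with |n| = √289; distance = |5 − 18| / |n| = 13/√289 ≈ 0.765.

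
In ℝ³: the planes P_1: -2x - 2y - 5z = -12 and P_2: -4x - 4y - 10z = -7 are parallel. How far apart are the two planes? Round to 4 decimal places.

Rescale P_2 by 1/2: -2x - 2y - 5z = -7/2. Then distance = |-12 − (-7/2)| / √33 ≈ 1.4797.

1.4797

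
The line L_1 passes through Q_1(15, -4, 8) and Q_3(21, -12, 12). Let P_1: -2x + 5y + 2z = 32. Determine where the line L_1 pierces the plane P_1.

(6, 8, 2)

A direction vector for L_1 is Q_3 − Q_1 = (6, -8, 4).
Substitute r = (15, -4, 8) + t(6, -8, 4) into the plane: -34 + (-44)t = 32, so t = -3/2.
Intersection: (15, -4, 8) + (-3/2)·(6, -8, 4) = (6, 8, 2).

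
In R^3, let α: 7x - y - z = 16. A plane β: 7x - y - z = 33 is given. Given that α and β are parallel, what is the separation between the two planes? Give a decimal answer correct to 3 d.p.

2.380

Same normal n = (7, -1, -1) with |n| = √51; distance = |16 − 33| / |n| = 17/√51 ≈ 2.380.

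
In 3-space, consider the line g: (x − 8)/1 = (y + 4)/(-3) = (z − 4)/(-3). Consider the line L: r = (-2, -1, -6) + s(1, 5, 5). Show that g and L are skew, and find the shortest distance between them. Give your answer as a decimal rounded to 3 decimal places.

g has direction (1, -3, -3) through (8, -4, 4).
Common perpendicular direction n = (1, -3, -3) × (1, 5, 5) = (0, -8, 8).
With w = (-2, -1, -6) − (8, -4, 4) = (-10, 3, -10), w · n = -104.
Since n ≠ 0 the lines are not parallel, and w · n = -104 ≠ 0 so they do not intersect; hence they are skew.
Distance = |w · n| / |n| = |-104| / √128 ≈ 9.192.

9.192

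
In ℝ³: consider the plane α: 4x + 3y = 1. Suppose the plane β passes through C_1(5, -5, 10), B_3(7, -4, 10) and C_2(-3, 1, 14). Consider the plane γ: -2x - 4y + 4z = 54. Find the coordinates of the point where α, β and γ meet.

C_1B_3 = (2, 1, 0), C_1C_2 = (-8, 6, 4); a normal to β is C_1B_3 × C_1C_2 = (4, -8, 20).
Using C_1: β has equation 4x - 8y + 20z = 260.
Solving the 3×3 linear system 4x + 3y = 1, 4x - 8y + 20z = 260, -2x - 4y + 4z = 54 (e.g. by elimination or Cramer's rule, determinant = 24) gives (7, -9, 8).

(7, -9, 8)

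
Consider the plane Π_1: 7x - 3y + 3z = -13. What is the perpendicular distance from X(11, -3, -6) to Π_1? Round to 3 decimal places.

n·X − d = (7)·(11) + (-3)·(-3) + (3)·(-6) − (-13) = 81; |n| = √67.
Distance = |81| / √67 = 81/√67 ≈ 9.896.

9.896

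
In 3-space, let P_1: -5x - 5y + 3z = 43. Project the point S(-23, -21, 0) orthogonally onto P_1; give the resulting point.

Foot = S − λn with λ = (n·S − d)/|n|² = (220 − 43)/59 = 3.
Foot = (-23, -21, 0) − 3·(-5, -5, 3) = (-8, -6, -9).

(-8, -6, -9)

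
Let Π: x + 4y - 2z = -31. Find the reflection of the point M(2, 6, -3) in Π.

(-4, -18, 9)

λ = (n·M − d)/|n|² = (32 − (-31))/21 = 3.
Reflection = M − 2λn = (2, 6, -3) − 6·(1, 4, -2) = (-4, -18, 9).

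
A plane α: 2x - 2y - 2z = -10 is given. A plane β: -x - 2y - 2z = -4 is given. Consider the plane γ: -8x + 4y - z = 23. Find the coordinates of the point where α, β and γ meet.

Solving the 3×3 linear system 2x - 2y - 2z = -10, -x - 2y - 2z = -4, -8x + 4y - z = 23 (e.g. by elimination or Cramer's rule, determinant = 30) gives (-2, 2, 1).

(-2, 2, 1)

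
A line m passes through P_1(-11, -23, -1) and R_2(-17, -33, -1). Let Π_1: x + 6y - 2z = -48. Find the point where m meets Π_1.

A direction vector for m is R_2 − P_1 = (-6, -10, 0).
Substitute r = (-11, -23, -1) + t(-6, -10, 0) into the plane: -147 + (-66)t = -48, so t = -3/2.
Intersection: (-11, -23, -1) + (-3/2)·(-6, -10, 0) = (-2, -8, -1).

(-2, -8, -1)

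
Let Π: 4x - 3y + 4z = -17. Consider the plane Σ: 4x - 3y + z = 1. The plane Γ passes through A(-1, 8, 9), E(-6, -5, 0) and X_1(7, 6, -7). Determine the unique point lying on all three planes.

(4, 3, -6)

AE = (-5, -13, -9), AX_1 = (8, -2, -16); a normal to Γ is AE × AX_1 = (190, -152, 114).
Using A: Γ has equation 190x - 152y + 114z = -380.
Solving the 3×3 linear system 4x - 3y + 4z = -17, 4x - 3y + z = 1, 190x - 152y + 114z = -380 (e.g. by elimination or Cramer's rule, determinant = -114) gives (4, 3, -6).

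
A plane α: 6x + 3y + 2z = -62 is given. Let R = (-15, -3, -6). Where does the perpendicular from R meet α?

(-9, 0, -4)

Foot = R − λn with λ = (n·R − d)/|n|² = (-111 − (-62))/49 = -1.
Foot = (-15, -3, -6) − (-1)·(6, 3, 2) = (-9, 0, -4).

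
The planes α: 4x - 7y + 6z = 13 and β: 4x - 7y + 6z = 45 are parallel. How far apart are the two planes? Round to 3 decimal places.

Same normal n = (4, -7, 6) with |n| = √101; distance = |13 − 45| / |n| = 32/√101 ≈ 3.184.

3.184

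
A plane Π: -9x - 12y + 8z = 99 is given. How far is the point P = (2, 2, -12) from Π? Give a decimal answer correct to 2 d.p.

13.94

n·P − d = (-9)·(2) + (-12)·(2) + (8)·(-12) − 99 = -237; |n| = √289.
Distance = |-237| / √289 = 237/√289 ≈ 13.94.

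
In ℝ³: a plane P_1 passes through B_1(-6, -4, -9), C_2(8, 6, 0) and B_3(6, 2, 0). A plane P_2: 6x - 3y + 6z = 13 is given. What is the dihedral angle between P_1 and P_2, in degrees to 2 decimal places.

83.62

B_1C_2 = (14, 10, 9), B_1B_3 = (12, 6, 9); a normal to P_1 is B_1C_2 × B_1B_3 = (36, -18, -36).
Using B_1: P_1 has equation 36x - 18y - 36z = 180.
cos θ = |n₁·n₂| / (|n₁||n₂|) = |54| / (√2916 · √81).
θ = arccos(0.11111) ≈ 83.62°.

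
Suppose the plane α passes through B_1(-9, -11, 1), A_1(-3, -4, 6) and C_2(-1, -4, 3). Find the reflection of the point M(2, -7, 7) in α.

B_1A_1 = (6, 7, 5), B_1C_2 = (8, 7, 2); a normal to α is B_1A_1 × B_1C_2 = (-21, 28, -14).
Using B_1: α has equation -21x + 28y - 14z = -133.
λ = (n·M − d)/|n|² = (-336 − (-133))/1421 = -1/7.
Reflection = M − 2λn = (2, -7, 7) − (-2/7)·(-21, 28, -14) = (-4, 1, 3).

(-4, 1, 3)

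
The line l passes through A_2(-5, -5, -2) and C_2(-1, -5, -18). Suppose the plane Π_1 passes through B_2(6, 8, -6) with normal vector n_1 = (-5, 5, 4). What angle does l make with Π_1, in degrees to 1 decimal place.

38.8

A direction vector for l is C_2 − A_2 = (4, 0, -16).
Π_1: n_1·r = n_1·B_2 gives -5x + 5y + 4z = -14.
sin θ = |n·v| / (|n||v|) = |-84| / (√66 · √272) = 0.62694.
θ ≈ 38.8°.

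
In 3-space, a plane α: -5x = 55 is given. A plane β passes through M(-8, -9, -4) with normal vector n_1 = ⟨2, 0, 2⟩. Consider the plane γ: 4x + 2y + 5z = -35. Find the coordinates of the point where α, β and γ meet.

β: n_1·r = n_1·M gives 2x + 2z = -24.
Solving the 3×3 linear system -5x = 55, 2x + 2z = -24, 4x + 2y + 5z = -35 (e.g. by elimination or Cramer's rule, determinant = 20) gives (-11, 7, -1).

(-11, 7, -1)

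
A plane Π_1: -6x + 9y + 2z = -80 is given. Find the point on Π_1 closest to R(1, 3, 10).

Foot = R − λn with λ = (n·R − d)/|n|² = (41 − (-80))/121 = 1.
Foot = (1, 3, 10) − 1·(-6, 9, 2) = (7, -6, 8).

(7, -6, 8)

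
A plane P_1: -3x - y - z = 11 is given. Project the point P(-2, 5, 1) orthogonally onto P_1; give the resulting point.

(-5, 4, 0)

Foot = P − λn with λ = (n·P − d)/|n|² = (0 − 11)/11 = -1.
Foot = (-2, 5, 1) − (-1)·(-3, -1, -1) = (-5, 4, 0).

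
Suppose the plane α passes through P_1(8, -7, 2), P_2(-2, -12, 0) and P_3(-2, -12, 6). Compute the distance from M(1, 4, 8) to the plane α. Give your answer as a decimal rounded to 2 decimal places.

P_1P_2 = (-10, -5, -2), P_1P_3 = (-10, -5, 4); a normal to α is P_1P_2 × P_1P_3 = (-30, 60, 0).
Using P_1: α has equation -30x + 60y = -660.
n·M − d = (-30)·(1) + (60)·(4) + (0)·(8) − (-660) = 870; |n| = √4500.
Distance = |870| / √4500 = 870/√4500 ≈ 12.97.

12.97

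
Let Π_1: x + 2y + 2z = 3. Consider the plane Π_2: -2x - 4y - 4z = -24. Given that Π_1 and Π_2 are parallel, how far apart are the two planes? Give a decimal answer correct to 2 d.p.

Rescale Π_2 by 1/(-2): x + 2y + 2z = 12. Then distance = |3 − 12| / √9 ≈ 3.00.

3.00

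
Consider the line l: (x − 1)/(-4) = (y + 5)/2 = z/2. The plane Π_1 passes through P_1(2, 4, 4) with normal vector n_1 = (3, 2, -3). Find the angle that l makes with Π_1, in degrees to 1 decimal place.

37.5

l has direction (-4, 2, 2) through (1, -5, 0).
Π_1: n_1·r = n_1·P_1 gives 3x + 2y - 3z = 2.
sin θ = |n·v| / (|n||v|) = |-14| / (√22 · √24) = 0.60927.
θ ≈ 37.5°.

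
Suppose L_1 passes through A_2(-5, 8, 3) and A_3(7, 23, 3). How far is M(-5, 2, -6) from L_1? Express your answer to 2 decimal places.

9.75

A direction vector for L_1 is A_3 − A_2 = (12, 15, 0).
Taking (-5, 8, 3) on L_1 with direction v = (12, 15, 0): w = M − (-5, 8, 3) = (0, -6, -9), and w × v = (135, -108, 72).
Distance = |w × v| / |v| = √35073 / √369 ≈ 9.75.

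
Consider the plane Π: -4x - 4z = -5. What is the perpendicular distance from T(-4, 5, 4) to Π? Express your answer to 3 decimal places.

n·T − d = (-4)·(-4) + (0)·(5) + (-4)·(4) − (-5) = 5; |n| = √32.
Distance = |5| / √32 = 5/√32 ≈ 0.884.

0.884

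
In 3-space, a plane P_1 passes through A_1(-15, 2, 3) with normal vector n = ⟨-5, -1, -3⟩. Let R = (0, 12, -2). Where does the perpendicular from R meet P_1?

(-10, 10, -8)

P_1: n·r = n·A_1 gives -5x - y - 3z = 64.
Foot = R − λn with λ = (n·R − d)/|n|² = (-6 − 64)/35 = -2.
Foot = (0, 12, -2) − (-2)·(-5, -1, -3) = (-10, 10, -8).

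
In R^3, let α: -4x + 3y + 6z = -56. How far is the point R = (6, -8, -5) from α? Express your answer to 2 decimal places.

2.82

n·R − d = (-4)·(6) + (3)·(-8) + (6)·(-5) − (-56) = -22; |n| = √61.
Distance = |-22| / √61 = 22/√61 ≈ 2.82.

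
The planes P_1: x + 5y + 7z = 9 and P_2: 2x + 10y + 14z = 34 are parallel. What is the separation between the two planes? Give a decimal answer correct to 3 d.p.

Rescale P_2 by 1/2: x + 5y + 7z = 17. Then distance = |9 − 17| / √75 ≈ 0.924.

0.924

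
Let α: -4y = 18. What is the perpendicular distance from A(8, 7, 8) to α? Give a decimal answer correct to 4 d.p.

n·A − d = (0)·(8) + (-4)·(7) + (0)·(8) − 18 = -46; |n| = √16.
Distance = |-46| / √16 = 46/√16 ≈ 11.5000.

11.5000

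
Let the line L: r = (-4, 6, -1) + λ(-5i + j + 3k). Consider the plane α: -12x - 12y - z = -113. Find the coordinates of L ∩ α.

Substitute r = (-4, 6, -1) + t(-5, 1, 3) into the plane: -23 + 45t = -113, so t = -2.
Intersection: (-4, 6, -1) + (-2)·(-5, 1, 3) = (6, 4, -7).

(6, 4, -7)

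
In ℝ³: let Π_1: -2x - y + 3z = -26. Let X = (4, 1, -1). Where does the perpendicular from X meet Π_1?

(6, 2, -4)

Foot = X − λn with λ = (n·X − d)/|n|² = (-12 − (-26))/14 = 1.
Foot = (4, 1, -1) − 1·(-2, -1, 3) = (6, 2, -4).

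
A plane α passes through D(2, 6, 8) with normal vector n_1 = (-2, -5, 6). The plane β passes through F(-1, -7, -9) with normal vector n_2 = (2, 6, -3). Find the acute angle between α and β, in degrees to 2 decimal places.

α: n_1·r = n_1·D gives -2x - 5y + 6z = 14.
β: n_2·r = n_2·F gives 2x + 6y - 3z = -17.
cos θ = |n₁·n₂| / (|n₁||n₂|) = |-52| / (√65 · √49).
θ = arccos(0.92140) ≈ 22.87°.

22.87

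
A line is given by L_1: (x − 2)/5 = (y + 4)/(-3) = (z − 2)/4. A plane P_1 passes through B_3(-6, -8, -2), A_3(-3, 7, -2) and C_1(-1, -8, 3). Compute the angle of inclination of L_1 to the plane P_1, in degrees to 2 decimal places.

L_1 has direction (5, -3, 4) through (2, -4, 2).
B_3A_3 = (3, 15, 0), B_3C_1 = (5, 0, 5); a normal to P_1 is B_3A_3 × B_3C_1 = (75, -15, -75).
Using B_3: P_1 has equation 75x - 15y - 75z = -180.
sin θ = |n·v| / (|n||v|) = |120| / (√11475 · √50) = 0.15842.
θ ≈ 9.12°.

9.12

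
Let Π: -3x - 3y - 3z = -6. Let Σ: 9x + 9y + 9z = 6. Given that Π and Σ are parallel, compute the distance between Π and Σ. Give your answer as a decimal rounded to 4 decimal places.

Rescale Σ by 1/(-3): -3x - 3y - 3z = -2. Then distance = |-6 − (-2)| / √27 ≈ 0.7698.

0.7698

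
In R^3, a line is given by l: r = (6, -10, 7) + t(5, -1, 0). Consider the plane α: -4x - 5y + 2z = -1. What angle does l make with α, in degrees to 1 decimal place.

sin θ = |n·v| / (|n||v|) = |-15| / (√45 · √26) = 0.43853.
θ ≈ 26.0°.

26.0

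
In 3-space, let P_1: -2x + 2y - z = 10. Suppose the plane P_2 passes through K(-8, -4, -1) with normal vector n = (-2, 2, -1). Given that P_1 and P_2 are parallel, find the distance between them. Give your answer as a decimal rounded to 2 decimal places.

P_2: n·r = n·K gives -2x + 2y - z = 9.
Same normal n = (-2, 2, -1) with |n| = √9; distance = |10 − 9| / |n| = 1/√9 ≈ 0.33.

0.33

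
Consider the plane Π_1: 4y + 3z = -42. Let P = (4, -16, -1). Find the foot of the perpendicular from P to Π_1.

Foot = P − λn with λ = (n·P − d)/|n|² = (-67 − (-42))/25 = -1.
Foot = (4, -16, -1) − (-1)·(0, 4, 3) = (4, -12, 2).

(4, -12, 2)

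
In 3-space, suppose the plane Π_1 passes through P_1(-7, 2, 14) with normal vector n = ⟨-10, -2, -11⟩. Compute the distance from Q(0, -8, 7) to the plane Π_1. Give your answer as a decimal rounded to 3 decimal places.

Π_1: n·r = n·P_1 gives -10x - 2y - 11z = -88.
n·Q − d = (-10)·(0) + (-2)·(-8) + (-11)·(7) − (-88) = 27; |n| = √225.
Distance = |27| / √225 = 27/√225 ≈ 1.800.

1.800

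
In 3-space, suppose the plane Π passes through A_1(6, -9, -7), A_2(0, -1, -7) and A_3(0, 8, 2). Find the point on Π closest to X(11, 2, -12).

(3, -4, -6)

A_1A_2 = (-6, 8, 0), A_1A_3 = (-6, 17, 9); a normal to Π is A_1A_2 × A_1A_3 = (72, 54, -54).
Using A_1: Π has equation 72x + 54y - 54z = 324.
Foot = X − λn with λ = (n·X − d)/|n|² = (1548 − 324)/11016 = 1/9.
Foot = (11, 2, -12) − (1/9)·(72, 54, -54) = (3, -4, -6).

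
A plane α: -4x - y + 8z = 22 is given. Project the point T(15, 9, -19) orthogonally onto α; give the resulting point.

Foot = T − λn with λ = (n·T − d)/|n|² = (-221 − 22)/81 = -3.
Foot = (15, 9, -19) − (-3)·(-4, -1, 8) = (3, 6, 5).

(3, 6, 5)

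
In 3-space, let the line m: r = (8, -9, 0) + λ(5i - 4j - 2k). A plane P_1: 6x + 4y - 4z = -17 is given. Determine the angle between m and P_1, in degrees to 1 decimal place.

23.4

sin θ = |n·v| / (|n||v|) = |22| / (√68 · √45) = 0.39771.
θ ≈ 23.4°.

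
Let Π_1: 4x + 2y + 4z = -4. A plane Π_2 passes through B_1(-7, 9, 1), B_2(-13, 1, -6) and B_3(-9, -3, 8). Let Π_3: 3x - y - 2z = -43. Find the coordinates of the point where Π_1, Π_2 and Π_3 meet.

(-9, -6, 11)

B_1B_2 = (-6, -8, -7), B_1B_3 = (-2, -12, 7); a normal to Π_2 is B_1B_2 × B_1B_3 = (-140, 56, 56).
Using B_1: Π_2 has equation -140x + 56y + 56z = 1540.
Solving the 3×3 linear system 4x + 2y + 4z = -4, -140x + 56y + 56z = 1540, 3x - y - 2z = -43 (e.g. by elimination or Cramer's rule, determinant = -560) gives (-9, -6, 11).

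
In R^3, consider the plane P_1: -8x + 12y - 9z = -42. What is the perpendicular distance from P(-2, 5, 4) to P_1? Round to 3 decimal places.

4.824

n·P − d = (-8)·(-2) + (12)·(5) + (-9)·(4) − (-42) = 82; |n| = √289.
Distance = |82| / √289 = 82/√289 ≈ 4.824.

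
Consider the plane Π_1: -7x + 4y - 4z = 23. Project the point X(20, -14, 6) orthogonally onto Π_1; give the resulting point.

Foot = X − λn with λ = (n·X − d)/|n|² = (-220 − 23)/81 = -3.
Foot = (20, -14, 6) − (-3)·(-7, 4, -4) = (-1, -2, -6).

(-1, -2, -6)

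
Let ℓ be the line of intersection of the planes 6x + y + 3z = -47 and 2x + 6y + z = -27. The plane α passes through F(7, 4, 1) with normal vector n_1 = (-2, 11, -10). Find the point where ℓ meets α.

Direction of ℓ: (6, 1, 3) × (2, 6, 1) = (-17, 0, 34).
A point on ℓ: solving the two plane equations with x = -8 gives (-8, -2, 1).
α: n_1·r = n_1·F gives -2x + 11y - 10z = 20.
Substitute r = (-8, -2, 1) + t(-17, 0, 34) into the plane: -16 + (-306)t = 20, so t = -2/17.
Intersection: (-8, -2, 1) + (-2/17)·(-17, 0, 34) = (-6, -2, -3).

(-6, -2, -3)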